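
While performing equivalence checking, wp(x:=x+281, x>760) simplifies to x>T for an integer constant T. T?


Formula: wp(x:=E, P) = P[E/x] (substitute E for x in postcondition)
Step 1: Postcondition: x>760
Step 2: Substitute x+281 for x: x+281>760
Step 3: Solve for x: x > 760-281 = 479

479


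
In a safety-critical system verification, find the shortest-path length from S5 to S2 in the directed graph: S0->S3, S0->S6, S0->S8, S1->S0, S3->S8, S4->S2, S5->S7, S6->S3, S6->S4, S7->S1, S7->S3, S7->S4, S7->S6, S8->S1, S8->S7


BFS layer-by-layer from S5:
  dist 0: {S5}
  dist 1: {S7}
  dist 2: {S1, S3, S4, S6}
  dist 3: {S0, S2, S8}
  -> S2 reached at distance 3
Shortest path length = 3

3


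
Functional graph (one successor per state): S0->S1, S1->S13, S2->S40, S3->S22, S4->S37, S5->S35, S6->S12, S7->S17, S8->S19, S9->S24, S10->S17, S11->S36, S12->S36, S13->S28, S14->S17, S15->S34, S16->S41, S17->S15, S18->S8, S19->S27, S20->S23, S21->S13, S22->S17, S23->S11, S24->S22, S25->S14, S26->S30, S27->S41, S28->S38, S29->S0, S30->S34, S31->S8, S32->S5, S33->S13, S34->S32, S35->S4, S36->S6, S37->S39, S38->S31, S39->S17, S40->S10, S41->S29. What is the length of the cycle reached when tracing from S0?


Trace from S0 until a state repeats:
  S0 -> S1 -> S13 -> S28 -> S38 -> S31 -> S8 -> S19 -> S27 -> S41 -> S29 -> S0
S0 first seen at step 0, revisited at step 11.
Cycle length = 11 - 0 = 11

11


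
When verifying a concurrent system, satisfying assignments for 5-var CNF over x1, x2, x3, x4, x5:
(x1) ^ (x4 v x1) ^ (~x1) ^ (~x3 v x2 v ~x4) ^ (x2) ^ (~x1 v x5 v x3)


CNF with 6 clauses over 5 vars (32 assignments).
An assignment satisfies CNF iff every clause has >=1 true literal.
Check each row (bits = x1,x2,x3,x4,x5; clause T/F shown):
  row 0 [00000]: clauses=FFTTFT -> 0
  row 1 [00001]: clauses=FFTTFT -> 0
  row 2 [00010]: clauses=FTTTFT -> 0
  row 3 [00011]: clauses=FTTTFT -> 0
  row 4 [00100]: clauses=FFTTFT -> 0
  row 5 [00101]: clauses=FFTTFT -> 0
  row 6 [00110]: clauses=FTTFFT -> 0
  row 7 [00111]: clauses=FTTFFT -> 0
  row 8 [01000]: clauses=FFTTTT -> 0
  row 9 [01001]: clauses=FFTTTT -> 0
  row 10 [01010]: clauses=FTTTTT -> 0
  row 11 [01011]: clauses=FTTTTT -> 0
  row 12 [01100]: clauses=FFTTTT -> 0
  row 13 [01101]: clauses=FFTTTT -> 0
  row 14 [01110]: clauses=FTTTTT -> 0
  row 15 [01111]: clauses=FTTTTT -> 0
  row 16 [10000]: clauses=TTFTFF -> 0
  row 17 [10001]: clauses=TTFTFT -> 0
  row 18 [10010]: clauses=TTFTFF -> 0
  row 19 [10011]: clauses=TTFTFT -> 0
  row 20 [10100]: clauses=TTFTFT -> 0
  row 21 [10101]: clauses=TTFTFT -> 0
  row 22 [10110]: clauses=TTFFFT -> 0
  row 23 [10111]: clauses=TTFFFT -> 0
  row 24 [11000]: clauses=TTFTTF -> 0
  row 25 [11001]: clauses=TTFTTT -> 0
  row 26 [11010]: clauses=TTFTTF -> 0
  row 27 [11011]: clauses=TTFTTT -> 0
  row 28 [11100]: clauses=TTFTTT -> 0
  row 29 [11101]: clauses=TTFTTT -> 0
  row 30 [11110]: clauses=TTFTTT -> 0
  row 31 [11111]: clauses=TTFTTT -> 0
Full result column, 8 rows per line (x1,x2 fixed per line; x3,x4,x5 runs 000..111 left to right):
  rows 0-7 [x1,x2=00]: 00000000  (ones: 0)
  rows 8-15 [x1,x2=01]: 00000000  (ones: 0)
  rows 16-23 [x1,x2=10]: 00000000  (ones: 0)
  rows 24-31 [x1,x2=11]: 00000000  (ones: 0)
Satisfying assignments = 0+0+0+0 = 0

0


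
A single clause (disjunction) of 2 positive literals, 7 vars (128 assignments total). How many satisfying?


Step 1: Total=2^7=128
Step 2: Unsat when all 2 false: 2^5=32
Step 3: Sat=128-32=96

96


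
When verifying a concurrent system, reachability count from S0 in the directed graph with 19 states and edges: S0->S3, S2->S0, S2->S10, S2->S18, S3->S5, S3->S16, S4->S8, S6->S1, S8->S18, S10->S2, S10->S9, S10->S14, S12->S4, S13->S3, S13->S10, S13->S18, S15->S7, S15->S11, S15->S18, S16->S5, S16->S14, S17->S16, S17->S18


BFS from S0:
  layer 0: {S0}
  layer 1: {S3}
  layer 2: {S5, S16}
  layer 3: {S14}
Reachable set: {S0, S3, S5, S14, S16}
Count = 5

5


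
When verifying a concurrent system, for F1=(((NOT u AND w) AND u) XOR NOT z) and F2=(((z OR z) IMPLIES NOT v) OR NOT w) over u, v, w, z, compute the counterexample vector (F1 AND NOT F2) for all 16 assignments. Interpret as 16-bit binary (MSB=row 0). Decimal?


F1 = (((NOT u AND w) AND u) XOR NOT z)
F2 = (((z OR z) IMPLIES NOT v) OR NOT w)
Counterexample to F1=>F2 is where F1=1 and F2=0.
Evaluate each row (bits = u,v,w,z, MSB first):
  row 0 [0000]: F1=1 F2=1 -> F1&~F2 -> 0
  row 1 [0001]: F1=0 F2=1 -> F1&~F2 -> 0
  row 2 [0010]: F1=1 F2=1 -> F1&~F2 -> 0
  row 3 [0011]: F1=0 F2=1 -> F1&~F2 -> 0
  row 4 [0100]: F1=1 F2=1 -> F1&~F2 -> 0
  row 5 [0101]: F1=0 F2=1 -> F1&~F2 -> 0
  row 6 [0110]: F1=1 F2=1 -> F1&~F2 -> 0
  row 7 [0111]: F1=0 F2=0 -> F1&~F2 -> 0
  row 8 [1000]: F1=1 F2=1 -> F1&~F2 -> 0
  row 9 [1001]: F1=0 F2=1 -> F1&~F2 -> 0
  row 10 [1010]: F1=1 F2=1 -> F1&~F2 -> 0
  row 11 [1011]: F1=0 F2=1 -> F1&~F2 -> 0
  row 12 [1100]: F1=1 F2=1 -> F1&~F2 -> 0
  row 13 [1101]: F1=0 F2=1 -> F1&~F2 -> 0
  row 14 [1110]: F1=1 F2=1 -> F1&~F2 -> 0
  row 15 [1111]: F1=0 F2=0 -> F1&~F2 -> 0
Full result column, 4 rows per line (u,v fixed per line; w,z runs 00..11 left to right):
  rows 0-3 [u,v=00]: 0000  = hex 0
  rows 4-7 [u,v=01]: 0000  = hex 0
  rows 8-11 [u,v=10]: 0000  = hex 0
  rows 12-15 [u,v=11]: 0000  = hex 0
Counterexample vector (row 0 .. row 15) = 0000000000000000
Output column grouped in 4s = 0000 0000 0000 0000 = 0x0000
Convert to decimal digit by digit (value = value*16 + digit):
  0 -> 0
  0*16 + 0 = 0
  0*16 + 0 = 0
  0*16 + 0 = 0
Decimal = 0

0


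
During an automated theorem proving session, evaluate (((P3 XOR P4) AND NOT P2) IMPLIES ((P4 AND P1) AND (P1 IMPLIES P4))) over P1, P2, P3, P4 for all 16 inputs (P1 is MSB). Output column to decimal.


Formula: (((P3 XOR P4) AND NOT P2) IMPLIES ((P4 AND P1) AND (P1 IMPLIES P4))) over P1, P2, P3, P4 (16 rows)
Evaluate each row (bits = P1,P2,P3,P4, MSB first):
  row 0 [0000]: (((0 XOR 0) AND NOT 0) IMPLIES ((0 AND 0) AND (0 IMPLIES 0))) -> 1
  row 1 [0001]: (((0 XOR 1) AND NOT 0) IMPLIES ((1 AND 0) AND (0 IMPLIES 1))) -> 0
  row 2 [0010]: (((1 XOR 0) AND NOT 0) IMPLIES ((0 AND 0) AND (0 IMPLIES 0))) -> 0
  row 3 [0011]: (((1 XOR 1) AND NOT 0) IMPLIES ((1 AND 0) AND (0 IMPLIES 1))) -> 1
  row 4 [0100]: (((0 XOR 0) AND NOT 1) IMPLIES ((0 AND 0) AND (0 IMPLIES 0))) -> 1
  row 5 [0101]: (((0 XOR 1) AND NOT 1) IMPLIES ((1 AND 0) AND (0 IMPLIES 1))) -> 1
  row 6 [0110]: (((1 XOR 0) AND NOT 1) IMPLIES ((0 AND 0) AND (0 IMPLIES 0))) -> 1
  row 7 [0111]: (((1 XOR 1) AND NOT 1) IMPLIES ((1 AND 0) AND (0 IMPLIES 1))) -> 1
  row 8 [1000]: (((0 XOR 0) AND NOT 0) IMPLIES ((0 AND 1) AND (1 IMPLIES 0))) -> 1
  row 9 [1001]: (((0 XOR 1) AND NOT 0) IMPLIES ((1 AND 1) AND (1 IMPLIES 1))) -> 1
  row 10 [1010]: (((1 XOR 0) AND NOT 0) IMPLIES ((0 AND 1) AND (1 IMPLIES 0))) -> 0
  row 11 [1011]: (((1 XOR 1) AND NOT 0) IMPLIES ((1 AND 1) AND (1 IMPLIES 1))) -> 1
  row 12 [1100]: (((0 XOR 0) AND NOT 1) IMPLIES ((0 AND 1) AND (1 IMPLIES 0))) -> 1
  row 13 [1101]: (((0 XOR 1) AND NOT 1) IMPLIES ((1 AND 1) AND (1 IMPLIES 1))) -> 1
  row 14 [1110]: (((1 XOR 0) AND NOT 1) IMPLIES ((0 AND 1) AND (1 IMPLIES 0))) -> 1
  row 15 [1111]: (((1 XOR 1) AND NOT 1) IMPLIES ((1 AND 1) AND (1 IMPLIES 1))) -> 1
Full result column, 4 rows per line (P1,P2 fixed per line; P3,P4 runs 00..11 left to right):
  rows 0-3 [P1,P2=00]: 1001  = hex 9
  rows 4-7 [P1,P2=01]: 1111  = hex F
  rows 8-11 [P1,P2=10]: 1101  = hex D
  rows 12-15 [P1,P2=11]: 1111  = hex F
Output column (row 0 .. row 15) = 1001111111011111
Output column grouped in 4s = 1001 1111 1101 1111 = 0x9FDF
Convert to decimal digit by digit (value = value*16 + digit):
  9 -> 9
  9*16 + 15 (F) = 159
  159*16 + 13 (D) = 2557
  2557*16 + 15 (F) = 40927
Decimal = 40927

40927


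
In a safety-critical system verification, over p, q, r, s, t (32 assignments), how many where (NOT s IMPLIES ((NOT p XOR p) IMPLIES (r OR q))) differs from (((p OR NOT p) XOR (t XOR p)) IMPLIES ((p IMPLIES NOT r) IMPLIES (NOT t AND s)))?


F1 = (NOT s IMPLIES ((NOT p XOR p) IMPLIES (r OR q)))
F2 = (((p OR NOT p) XOR (t XOR p)) IMPLIES ((p IMPLIES NOT r) IMPLIES (NOT t AND s)))
Evaluate both on each of 32 rows (bits = p,q,r,s,t):
  row 0 [00000]: F1=0 F2=0 -> 0
  row 1 [00001]: F1=0 F2=1 (differ) -> 1
  row 2 [00010]: F1=1 F2=1 -> 0
  row 3 [00011]: F1=1 F2=1 -> 0
  row 4 [00100]: F1=1 F2=0 (differ) -> 1
  row 5 [00101]: F1=1 F2=1 -> 0
  row 6 [00110]: F1=1 F2=1 -> 0
  row 7 [00111]: F1=1 F2=1 -> 0
  row 8 [01000]: F1=1 F2=0 (differ) -> 1
  row 9 [01001]: F1=1 F2=1 -> 0
  row 10 [01010]: F1=1 F2=1 -> 0
  row 11 [01011]: F1=1 F2=1 -> 0
  row 12 [01100]: F1=1 F2=0 (differ) -> 1
  row 13 [01101]: F1=1 F2=1 -> 0
  row 14 [01110]: F1=1 F2=1 -> 0
  row 15 [01111]: F1=1 F2=1 -> 0
  row 16 [10000]: F1=0 F2=1 (differ) -> 1
  row 17 [10001]: F1=0 F2=0 -> 0
  row 18 [10010]: F1=1 F2=1 -> 0
  row 19 [10011]: F1=1 F2=0 (differ) -> 1
  row 20 [10100]: F1=1 F2=1 -> 0
  row 21 [10101]: F1=1 F2=1 -> 0
  row 22 [10110]: F1=1 F2=1 -> 0
  row 23 [10111]: F1=1 F2=1 -> 0
  row 24 [11000]: F1=1 F2=1 -> 0
  row 25 [11001]: F1=1 F2=0 (differ) -> 1
  row 26 [11010]: F1=1 F2=1 -> 0
  row 27 [11011]: F1=1 F2=0 (differ) -> 1
  row 28 [11100]: F1=1 F2=1 -> 0
  row 29 [11101]: F1=1 F2=1 -> 0
  row 30 [11110]: F1=1 F2=1 -> 0
  row 31 [11111]: F1=1 F2=1 -> 0
Full result column, 8 rows per line (p,q fixed per line; r,s,t runs 000..111 left to right):
  rows 0-7 [p,q=00]: 01001000  (ones: 2)
  rows 8-15 [p,q=01]: 10001000  (ones: 2)
  rows 16-23 [p,q=10]: 10010000  (ones: 2)
  rows 24-31 [p,q=11]: 01010000  (ones: 2)
Disagreements = 2+2+2+2 = 8

8


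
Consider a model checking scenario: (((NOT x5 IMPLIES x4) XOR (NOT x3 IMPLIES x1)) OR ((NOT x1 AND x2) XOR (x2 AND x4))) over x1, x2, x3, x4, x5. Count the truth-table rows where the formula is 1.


Formula: (((NOT x5 IMPLIES x4) XOR (NOT x3 IMPLIES x1)) OR ((NOT x1 AND x2) XOR (x2 AND x4))) over 5 vars (32 rows)
Evaluate each row (x1, x2, x3, x4, x5 as bits, MSB first):
  row 0 [00000]: (((NOT 0 IMPLIES 0) XOR (NOT 0 IMPLIES 0)) OR ((NOT 0 AND 0) XOR (0 AND 0))) -> 0
  row 1 [00001]: (((NOT 1 IMPLIES 0) XOR (NOT 0 IMPLIES 0)) OR ((NOT 0 AND 0) XOR (0 AND 0))) -> 1
  row 2 [00010]: (((NOT 0 IMPLIES 1) XOR (NOT 0 IMPLIES 0)) OR ((NOT 0 AND 0) XOR (0 AND 1))) -> 1
  row 3 [00011]: (((NOT 1 IMPLIES 1) XOR (NOT 0 IMPLIES 0)) OR ((NOT 0 AND 0) XOR (0 AND 1))) -> 1
  row 4 [00100]: (((NOT 0 IMPLIES 0) XOR (NOT 1 IMPLIES 0)) OR ((NOT 0 AND 0) XOR (0 AND 0))) -> 1
  row 5 [00101]: (((NOT 1 IMPLIES 0) XOR (NOT 1 IMPLIES 0)) OR ((NOT 0 AND 0) XOR (0 AND 0))) -> 0
  row 6 [00110]: (((NOT 0 IMPLIES 1) XOR (NOT 1 IMPLIES 0)) OR ((NOT 0 AND 0) XOR (0 AND 1))) -> 0
  row 7 [00111]: (((NOT 1 IMPLIES 1) XOR (NOT 1 IMPLIES 0)) OR ((NOT 0 AND 0) XOR (0 AND 1))) -> 0
  row 8 [01000]: (((NOT 0 IMPLIES 0) XOR (NOT 0 IMPLIES 0)) OR ((NOT 0 AND 1) XOR (1 AND 0))) -> 1
  row 9 [01001]: (((NOT 1 IMPLIES 0) XOR (NOT 0 IMPLIES 0)) OR ((NOT 0 AND 1) XOR (1 AND 0))) -> 1
  row 10 [01010]: (((NOT 0 IMPLIES 1) XOR (NOT 0 IMPLIES 0)) OR ((NOT 0 AND 1) XOR (1 AND 1))) -> 1
  row 11 [01011]: (((NOT 1 IMPLIES 1) XOR (NOT 0 IMPLIES 0)) OR ((NOT 0 AND 1) XOR (1 AND 1))) -> 1
  row 12 [01100]: (((NOT 0 IMPLIES 0) XOR (NOT 1 IMPLIES 0)) OR ((NOT 0 AND 1) XOR (1 AND 0))) -> 1
  row 13 [01101]: (((NOT 1 IMPLIES 0) XOR (NOT 1 IMPLIES 0)) OR ((NOT 0 AND 1) XOR (1 AND 0))) -> 1
  row 14 [01110]: (((NOT 0 IMPLIES 1) XOR (NOT 1 IMPLIES 0)) OR ((NOT 0 AND 1) XOR (1 AND 1))) -> 0
  row 15 [01111]: (((NOT 1 IMPLIES 1) XOR (NOT 1 IMPLIES 0)) OR ((NOT 0 AND 1) XOR (1 AND 1))) -> 0
  row 16 [10000]: (((NOT 0 IMPLIES 0) XOR (NOT 0 IMPLIES 1)) OR ((NOT 1 AND 0) XOR (0 AND 0))) -> 1
  row 17 [10001]: (((NOT 1 IMPLIES 0) XOR (NOT 0 IMPLIES 1)) OR ((NOT 1 AND 0) XOR (0 AND 0))) -> 0
  row 18 [10010]: (((NOT 0 IMPLIES 1) XOR (NOT 0 IMPLIES 1)) OR ((NOT 1 AND 0) XOR (0 AND 1))) -> 0
  row 19 [10011]: (((NOT 1 IMPLIES 1) XOR (NOT 0 IMPLIES 1)) OR ((NOT 1 AND 0) XOR (0 AND 1))) -> 0
  row 20 [10100]: (((NOT 0 IMPLIES 0) XOR (NOT 1 IMPLIES 1)) OR ((NOT 1 AND 0) XOR (0 AND 0))) -> 1
  row 21 [10101]: (((NOT 1 IMPLIES 0) XOR (NOT 1 IMPLIES 1)) OR ((NOT 1 AND 0) XOR (0 AND 0))) -> 0
  row 22 [10110]: (((NOT 0 IMPLIES 1) XOR (NOT 1 IMPLIES 1)) OR ((NOT 1 AND 0) XOR (0 AND 1))) -> 0
  row 23 [10111]: (((NOT 1 IMPLIES 1) XOR (NOT 1 IMPLIES 1)) OR ((NOT 1 AND 0) XOR (0 AND 1))) -> 0
  row 24 [11000]: (((NOT 0 IMPLIES 0) XOR (NOT 0 IMPLIES 1)) OR ((NOT 1 AND 1) XOR (1 AND 0))) -> 1
  row 25 [11001]: (((NOT 1 IMPLIES 0) XOR (NOT 0 IMPLIES 1)) OR ((NOT 1 AND 1) XOR (1 AND 0))) -> 0
  row 26 [11010]: (((NOT 0 IMPLIES 1) XOR (NOT 0 IMPLIES 1)) OR ((NOT 1 AND 1) XOR (1 AND 1))) -> 1
  row 27 [11011]: (((NOT 1 IMPLIES 1) XOR (NOT 0 IMPLIES 1)) OR ((NOT 1 AND 1) XOR (1 AND 1))) -> 1
  row 28 [11100]: (((NOT 0 IMPLIES 0) XOR (NOT 1 IMPLIES 1)) OR ((NOT 1 AND 1) XOR (1 AND 0))) -> 1
  row 29 [11101]: (((NOT 1 IMPLIES 0) XOR (NOT 1 IMPLIES 1)) OR ((NOT 1 AND 1) XOR (1 AND 0))) -> 0
  row 30 [11110]: (((NOT 0 IMPLIES 1) XOR (NOT 1 IMPLIES 1)) OR ((NOT 1 AND 1) XOR (1 AND 1))) -> 1
  row 31 [11111]: (((NOT 1 IMPLIES 1) XOR (NOT 1 IMPLIES 1)) OR ((NOT 1 AND 1) XOR (1 AND 1))) -> 1
Full result column, 8 rows per line (x1,x2 fixed per line; x3,x4,x5 runs 000..111 left to right):
  rows 0-7 [x1,x2=00]: 01111000  (ones: 4)
  rows 8-15 [x1,x2=01]: 11111100  (ones: 6)
  rows 16-23 [x1,x2=10]: 10001000  (ones: 2)
  rows 24-31 [x1,x2=11]: 10111011  (ones: 6)
Count of 1-rows = 4+6+2+6 = 18

18


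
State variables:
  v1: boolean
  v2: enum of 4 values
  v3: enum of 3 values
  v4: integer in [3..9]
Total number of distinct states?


State space = product of domain sizes of all variables.
Domain sizes:
  v1 (boolean): 2
  v2 (enum of 4 values): 4
  v3 (enum of 3 values): 3
  v4 (integer in [3..9]): 7
Product = 2 * 4 * 3 * 7 = 168

168


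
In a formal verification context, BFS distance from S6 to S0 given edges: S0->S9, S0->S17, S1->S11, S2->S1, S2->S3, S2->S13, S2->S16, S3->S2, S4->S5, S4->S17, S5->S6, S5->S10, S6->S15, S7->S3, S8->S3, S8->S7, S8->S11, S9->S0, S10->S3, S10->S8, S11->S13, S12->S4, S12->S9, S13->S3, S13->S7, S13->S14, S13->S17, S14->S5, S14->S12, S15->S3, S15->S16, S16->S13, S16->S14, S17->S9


BFS layer-by-layer from S6:
  dist 0: {S6}
  dist 1: {S15}
  dist 2: {S3, S16}
  dist 3: {S2, S13, S14}
  dist 4: {S1, S5, S7, S12, S17}
  dist 5: {S4, S9, S10, S11}
  dist 6: {S0, S8}
  -> S0 reached at distance 6
Shortest path length = 6

6


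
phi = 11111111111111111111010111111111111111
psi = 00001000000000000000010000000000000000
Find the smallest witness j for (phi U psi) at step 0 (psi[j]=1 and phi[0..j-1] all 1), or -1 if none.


(phi U psi) at 0: need smallest j with psi[j]=1 and phi[i]=1 for all i in [0,j).
Scan from step 0:
  step 0: phi=1, psi=0 -> continue
  step 1: phi=1, psi=0 -> continue
  step 2: phi=1, psi=0 -> continue
  step 3: phi=1, psi=0 -> continue
  step 4: psi=1 and phi held for [0,4) -> witness found
Witness step = 4

4


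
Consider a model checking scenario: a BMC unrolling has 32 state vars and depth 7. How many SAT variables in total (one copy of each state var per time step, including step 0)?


BMC unrolls to depth k, creating one copy of each state var for steps 0..k.
Step count = 7 + 1 = 8 (steps 0 through 7)
Vars per step = 32
Total = 32 * 8 = 256

256


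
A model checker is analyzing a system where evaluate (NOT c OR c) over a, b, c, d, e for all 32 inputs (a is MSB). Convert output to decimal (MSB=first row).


Formula: (NOT c OR c) over a, b, c, d, e (32 rows)
Evaluate each row (bits = a,b,c,d,e, MSB first):
  row 0 [00000]: (NOT 0 OR 0) -> 1
  row 1 [00001]: (NOT 0 OR 0) -> 1
  row 2 [00010]: (NOT 0 OR 0) -> 1
  row 3 [00011]: (NOT 0 OR 0) -> 1
  row 4 [00100]: (NOT 1 OR 1) -> 1
  row 5 [00101]: (NOT 1 OR 1) -> 1
  row 6 [00110]: (NOT 1 OR 1) -> 1
  row 7 [00111]: (NOT 1 OR 1) -> 1
  row 8 [01000]: (NOT 0 OR 0) -> 1
  row 9 [01001]: (NOT 0 OR 0) -> 1
  row 10 [01010]: (NOT 0 OR 0) -> 1
  row 11 [01011]: (NOT 0 OR 0) -> 1
  row 12 [01100]: (NOT 1 OR 1) -> 1
  row 13 [01101]: (NOT 1 OR 1) -> 1
  row 14 [01110]: (NOT 1 OR 1) -> 1
  row 15 [01111]: (NOT 1 OR 1) -> 1
  row 16 [10000]: (NOT 0 OR 0) -> 1
  row 17 [10001]: (NOT 0 OR 0) -> 1
  row 18 [10010]: (NOT 0 OR 0) -> 1
  row 19 [10011]: (NOT 0 OR 0) -> 1
  row 20 [10100]: (NOT 1 OR 1) -> 1
  row 21 [10101]: (NOT 1 OR 1) -> 1
  row 22 [10110]: (NOT 1 OR 1) -> 1
  row 23 [10111]: (NOT 1 OR 1) -> 1
  row 24 [11000]: (NOT 0 OR 0) -> 1
  row 25 [11001]: (NOT 0 OR 0) -> 1
  row 26 [11010]: (NOT 0 OR 0) -> 1
  row 27 [11011]: (NOT 0 OR 0) -> 1
  row 28 [11100]: (NOT 1 OR 1) -> 1
  row 29 [11101]: (NOT 1 OR 1) -> 1
  row 30 [11110]: (NOT 1 OR 1) -> 1
  row 31 [11111]: (NOT 1 OR 1) -> 1
Full result column, 4 rows per line (a,b,c fixed per line; d,e runs 00..11 left to right):
  rows 0-3 [a,b,c=000]: 1111  = hex F
  rows 4-7 [a,b,c=001]: 1111  = hex F
  rows 8-11 [a,b,c=010]: 1111  = hex F
  rows 12-15 [a,b,c=011]: 1111  = hex F
  rows 16-19 [a,b,c=100]: 1111  = hex F
  rows 20-23 [a,b,c=101]: 1111  = hex F
  rows 24-27 [a,b,c=110]: 1111  = hex F
  rows 28-31 [a,b,c=111]: 1111  = hex F
Output column (row 0 .. row 31) = 11111111111111111111111111111111
Output column grouped in 4s = 1111 1111 1111 1111 1111 1111 1111 1111 = 0xFFFFFFFF
Convert to decimal digit by digit (value = value*16 + digit):
  F -> 15
  15*16 + 15 (F) = 255
  255*16 + 15 (F) = 4095
  4095*16 + 15 (F) = 65535
  65535*16 + 15 (F) = 1048575
  1048575*16 + 15 (F) = 16777215
  16777215*16 + 15 (F) = 268435455
  268435455*16 + 15 (F) = 4294967295
Decimal = 4294967295

4294967295


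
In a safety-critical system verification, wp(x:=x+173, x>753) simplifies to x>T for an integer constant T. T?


Formula: wp(x:=E, P) = P[E/x] (substitute E for x in postcondition)
Step 1: Postcondition: x>753
Step 2: Substitute x+173 for x: x+173>753
Step 3: Solve for x: x > 753-173 = 580

580


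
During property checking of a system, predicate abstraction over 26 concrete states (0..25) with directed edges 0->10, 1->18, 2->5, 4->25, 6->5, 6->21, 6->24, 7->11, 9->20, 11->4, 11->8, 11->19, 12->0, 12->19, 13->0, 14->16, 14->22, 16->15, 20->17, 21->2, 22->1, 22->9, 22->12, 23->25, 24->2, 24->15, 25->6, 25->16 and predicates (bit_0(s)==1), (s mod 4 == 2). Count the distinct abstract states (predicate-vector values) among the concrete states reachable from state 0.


BFS from 0:
Concrete reachable: {0, 10}
Abstract via predicates (bit_0(s)==1), (s mod 4 == 2):
  (0,0) <- {0}
  (0,1) <- {10}
Distinct abstract states = 2

2


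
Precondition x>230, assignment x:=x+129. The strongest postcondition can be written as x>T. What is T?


Formula: sp(P, x:=E) = exists old_x. (x = E[old_x/x]) AND P[old_x/x] (old_x is the value of x before the assignment; eliminate old_x by solving x = E[old_x/x] for old_x)
Step 1: Precondition P: x>230, i.e. old_x > 230
Step 2: Assignment gives x = old_x + 129, so old_x = x - 129
Step 3: Substitute into P: x - 129 > 230
Step 4: Simplify: x > 230+129 = 359

359


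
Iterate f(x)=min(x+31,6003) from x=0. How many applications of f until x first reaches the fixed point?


Step 1: x=0, cap=6003, increment=31
Step 2: x grows by 31 each step until capped at 6003; fixed point is x=6003
Step 3: iterations = ceil(6003/31) = 194

194


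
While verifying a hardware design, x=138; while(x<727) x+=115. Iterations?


Step 1: x goes from 138 toward 727 by 115; the body runs while x<727, so iterations = ceil((bound-start)/step)
Step 2: Distance=589
Step 3: ceil(589/115)=6

6


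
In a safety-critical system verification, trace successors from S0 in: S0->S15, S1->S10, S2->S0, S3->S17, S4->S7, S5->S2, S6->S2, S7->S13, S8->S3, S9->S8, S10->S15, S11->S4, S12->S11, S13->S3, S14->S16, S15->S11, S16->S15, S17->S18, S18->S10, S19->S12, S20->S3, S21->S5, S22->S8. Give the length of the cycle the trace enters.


Trace from S0 until a state repeats:
  S0 -> S15 -> S11 -> S4 -> S7 -> S13 -> S3 -> S17 -> S18 -> S10 -> S15
S15 first seen at step 1, revisited at step 10.
Cycle length = 10 - 1 = 9

9


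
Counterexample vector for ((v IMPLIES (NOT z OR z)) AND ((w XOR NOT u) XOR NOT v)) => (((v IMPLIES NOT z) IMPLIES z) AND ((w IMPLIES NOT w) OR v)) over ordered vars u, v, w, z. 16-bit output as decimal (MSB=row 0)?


F1 = ((v IMPLIES (NOT z OR z)) AND ((w XOR NOT u) XOR NOT v))
F2 = (((v IMPLIES NOT z) IMPLIES z) AND ((w IMPLIES NOT w) OR v))
Counterexample to F1=>F2 is where F1=1 and F2=0.
Evaluate each row (bits = u,v,w,z, MSB first):
  row 0 [0000]: F1=0 F2=0 -> F1&~F2 -> 0
  row 1 [0001]: F1=0 F2=1 -> F1&~F2 -> 0
  row 2 [0010]: F1=1 F2=0 -> F1&~F2 -> 1
  row 3 [0011]: F1=1 F2=0 -> F1&~F2 -> 1
  row 4 [0100]: F1=1 F2=0 -> F1&~F2 -> 1
  row 5 [0101]: F1=1 F2=1 -> F1&~F2 -> 0
  row 6 [0110]: F1=0 F2=0 -> F1&~F2 -> 0
  row 7 [0111]: F1=0 F2=1 -> F1&~F2 -> 0
  row 8 [1000]: F1=1 F2=0 -> F1&~F2 -> 1
  row 9 [1001]: F1=1 F2=1 -> F1&~F2 -> 0
  row 10 [1010]: F1=0 F2=0 -> F1&~F2 -> 0
  row 11 [1011]: F1=0 F2=0 -> F1&~F2 -> 0
  row 12 [1100]: F1=0 F2=0 -> F1&~F2 -> 0
  row 13 [1101]: F1=0 F2=1 -> F1&~F2 -> 0
  row 14 [1110]: F1=1 F2=0 -> F1&~F2 -> 1
  row 15 [1111]: F1=1 F2=1 -> F1&~F2 -> 0
Full result column, 4 rows per line (u,v fixed per line; w,z runs 00..11 left to right):
  rows 0-3 [u,v=00]: 0011  = hex 3
  rows 4-7 [u,v=01]: 1000  = hex 8
  rows 8-11 [u,v=10]: 1000  = hex 8
  rows 12-15 [u,v=11]: 0010  = hex 2
Counterexample vector (row 0 .. row 15) = 0011100010000010
Output column grouped in 4s = 0011 1000 1000 0010 = 0x3882
Convert to decimal digit by digit (value = value*16 + digit):
  3 -> 3
  3*16 + 8 = 56
  56*16 + 8 = 904
  904*16 + 2 = 14466
Decimal = 14466

14466


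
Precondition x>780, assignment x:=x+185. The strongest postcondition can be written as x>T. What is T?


Formula: sp(P, x:=E) = exists old_x. (x = E[old_x/x]) AND P[old_x/x] (old_x is the value of x before the assignment; eliminate old_x by solving x = E[old_x/x] for old_x)
Step 1: Precondition P: x>780, i.e. old_x > 780
Step 2: Assignment gives x = old_x + 185, so old_x = x - 185
Step 3: Substitute into P: x - 185 > 780
Step 4: Simplify: x > 780+185 = 965

965


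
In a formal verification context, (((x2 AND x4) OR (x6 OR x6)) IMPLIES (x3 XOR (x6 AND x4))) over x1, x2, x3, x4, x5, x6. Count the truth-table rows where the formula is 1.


Formula: (((x2 AND x4) OR (x6 OR x6)) IMPLIES (x3 XOR (x6 AND x4))) over 6 vars (64 rows)
Evaluate each row (x1, x2, x3, x4, x5, x6 as bits, MSB first):
  row 0 [000000]: (((0 AND 0) OR (0 OR 0)) IMPLIES (0 XOR (0 AND 0))) -> 1
  row 1 [000001]: (((0 AND 0) OR (1 OR 1)) IMPLIES (0 XOR (1 AND 0))) -> 0
  row 2 [000010]: (((0 AND 0) OR (0 OR 0)) IMPLIES (0 XOR (0 AND 0))) -> 1
  row 3 [000011]: (((0 AND 0) OR (1 OR 1)) IMPLIES (0 XOR (1 AND 0))) -> 0
  row 4 [000100]: (((0 AND 1) OR (0 OR 0)) IMPLIES (0 XOR (0 AND 1))) -> 1
  (every remaining row is evaluated the same way; all 64 results are listed next)
Full result column, 8 rows per line (x1,x2,x3 fixed per line; x4,x5,x6 runs 000..111 left to right):
  rows 0-7 [x1,x2,x3=000]: 10101111  (ones: 6)
  rows 8-15 [x1,x2,x3=001]: 11111010  (ones: 6)
  rows 16-23 [x1,x2,x3=010]: 10100101  (ones: 4)
  rows 24-31 [x1,x2,x3=011]: 11111010  (ones: 6)
  rows 32-39 [x1,x2,x3=100]: 10101111  (ones: 6)
  rows 40-47 [x1,x2,x3=101]: 11111010  (ones: 6)
  rows 48-55 [x1,x2,x3=110]: 10100101  (ones: 4)
  rows 56-63 [x1,x2,x3=111]: 11111010  (ones: 6)
Count of 1-rows = 6+6+4+6+6+6+4+6 = 44

44


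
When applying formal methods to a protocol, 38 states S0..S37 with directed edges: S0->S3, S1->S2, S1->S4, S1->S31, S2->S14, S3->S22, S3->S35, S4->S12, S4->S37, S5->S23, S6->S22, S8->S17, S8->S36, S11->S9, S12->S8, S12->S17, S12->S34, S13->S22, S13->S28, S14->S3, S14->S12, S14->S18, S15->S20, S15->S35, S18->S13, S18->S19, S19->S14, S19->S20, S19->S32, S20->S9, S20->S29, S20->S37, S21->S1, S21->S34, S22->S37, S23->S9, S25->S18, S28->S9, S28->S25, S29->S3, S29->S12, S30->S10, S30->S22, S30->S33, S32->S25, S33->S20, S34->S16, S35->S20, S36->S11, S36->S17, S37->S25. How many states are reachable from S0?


BFS from S0:
  layer 0: {S0}
  layer 1: {S3}
  layer 2: {S22, S35}
  layer 3: {S20, S37}
  layer 4: {S9, S25, S29}
  layer 5: {S12, S18}
  layer 6: {S8, S13, S17, S19, S34}
  layer 7: {S14, S16, S28, S32, S36}
  layer 8: {S11}
Reachable set: {S0, S3, S8, S9, S11, S12, S13, S14, S16, S17, S18, S19, S20, S22, S25, S28, S29, S32, S34, S35, S36, S37}
Count = 22

22


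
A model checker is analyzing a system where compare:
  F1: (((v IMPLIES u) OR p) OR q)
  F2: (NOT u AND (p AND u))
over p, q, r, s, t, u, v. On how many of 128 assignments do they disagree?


F1 = (((v IMPLIES u) OR p) OR q)
F2 = (NOT u AND (p AND u))
Evaluate both on each of 128 rows (bits = p,q,r,s,t,u,v):
  row 0 [0000000]: F1=1 F2=0 (differ) -> 1
  row 1 [0000001]: F1=0 F2=0 -> 0
  row 2 [0000010]: F1=1 F2=0 (differ) -> 1
  row 3 [0000011]: F1=1 F2=0 (differ) -> 1
  row 4 [0000100]: F1=1 F2=0 (differ) -> 1
  (every remaining row is evaluated the same way; all 128 results are listed next)
Full result column, 8 rows per line (p,q,r,s fixed per line; t,u,v runs 000..111 left to right):
  rows 0-7 [p,q,r,s=0000]: 10111011  (ones: 6)
  rows 8-15 [p,q,r,s=0001]: 10111011  (ones: 6)
  rows 16-23 [p,q,r,s=0010]: 10111011  (ones: 6)
  rows 24-31 [p,q,r,s=0011]: 10111011  (ones: 6)
  rows 32-39 [p,q,r,s=0100]: 11111111  (ones: 8)
  rows 40-47 [p,q,r,s=0101]: 11111111  (ones: 8)
  rows 48-55 [p,q,r,s=0110]: 11111111  (ones: 8)
  rows 56-63 [p,q,r,s=0111]: 11111111  (ones: 8)
  rows 64-71 [p,q,r,s=1000]: 11111111  (ones: 8)
  rows 72-79 [p,q,r,s=1001]: 11111111  (ones: 8)
  rows 80-87 [p,q,r,s=1010]: 11111111  (ones: 8)
  rows 88-95 [p,q,r,s=1011]: 11111111  (ones: 8)
  rows 96-103 [p,q,r,s=1100]: 11111111  (ones: 8)
  rows 104-111 [p,q,r,s=1101]: 11111111  (ones: 8)
  rows 112-119 [p,q,r,s=1110]: 11111111  (ones: 8)
  rows 120-127 [p,q,r,s=1111]: 11111111  (ones: 8)
Disagreements = 6+6+6+6+8+8+8+8+8+8+8+8+8+8+8+8 = 120

120


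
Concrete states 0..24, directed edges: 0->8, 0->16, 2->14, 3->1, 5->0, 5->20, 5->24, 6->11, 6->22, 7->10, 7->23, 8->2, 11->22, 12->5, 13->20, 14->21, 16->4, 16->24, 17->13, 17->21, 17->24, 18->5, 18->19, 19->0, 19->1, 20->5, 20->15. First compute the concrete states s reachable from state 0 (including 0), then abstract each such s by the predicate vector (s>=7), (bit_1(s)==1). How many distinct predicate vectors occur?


BFS from 0:
Concrete reachable: {0, 2, 4, 8, 14, 16, 21, 24}
Abstract via predicates (s>=7), (bit_1(s)==1):
  (0,0) <- {0, 4}
  (0,1) <- {2}
  (1,0) <- {8, 16, 21, 24}
  (1,1) <- {14}
Distinct abstract states = 4

4


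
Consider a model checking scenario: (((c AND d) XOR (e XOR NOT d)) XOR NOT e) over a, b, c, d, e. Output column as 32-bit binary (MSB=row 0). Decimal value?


Formula: (((c AND d) XOR (e XOR NOT d)) XOR NOT e) over a, b, c, d, e (32 rows)
Evaluate each row (bits = a,b,c,d,e, MSB first):
  row 0 [00000]: (((0 AND 0) XOR (0 XOR NOT 0)) XOR NOT 0) -> 0
  row 1 [00001]: (((0 AND 0) XOR (1 XOR NOT 0)) XOR NOT 1) -> 0
  row 2 [00010]: (((0 AND 1) XOR (0 XOR NOT 1)) XOR NOT 0) -> 1
  row 3 [00011]: (((0 AND 1) XOR (1 XOR NOT 1)) XOR NOT 1) -> 1
  row 4 [00100]: (((1 AND 0) XOR (0 XOR NOT 0)) XOR NOT 0) -> 0
  row 5 [00101]: (((1 AND 0) XOR (1 XOR NOT 0)) XOR NOT 1) -> 0
  row 6 [00110]: (((1 AND 1) XOR (0 XOR NOT 1)) XOR NOT 0) -> 0
  row 7 [00111]: (((1 AND 1) XOR (1 XOR NOT 1)) XOR NOT 1) -> 0
  row 8 [01000]: (((0 AND 0) XOR (0 XOR NOT 0)) XOR NOT 0) -> 0
  row 9 [01001]: (((0 AND 0) XOR (1 XOR NOT 0)) XOR NOT 1) -> 0
  row 10 [01010]: (((0 AND 1) XOR (0 XOR NOT 1)) XOR NOT 0) -> 1
  row 11 [01011]: (((0 AND 1) XOR (1 XOR NOT 1)) XOR NOT 1) -> 1
  row 12 [01100]: (((1 AND 0) XOR (0 XOR NOT 0)) XOR NOT 0) -> 0
  row 13 [01101]: (((1 AND 0) XOR (1 XOR NOT 0)) XOR NOT 1) -> 0
  row 14 [01110]: (((1 AND 1) XOR (0 XOR NOT 1)) XOR NOT 0) -> 0
  row 15 [01111]: (((1 AND 1) XOR (1 XOR NOT 1)) XOR NOT 1) -> 0
  row 16 [10000]: (((0 AND 0) XOR (0 XOR NOT 0)) XOR NOT 0) -> 0
  row 17 [10001]: (((0 AND 0) XOR (1 XOR NOT 0)) XOR NOT 1) -> 0
  row 18 [10010]: (((0 AND 1) XOR (0 XOR NOT 1)) XOR NOT 0) -> 1
  row 19 [10011]: (((0 AND 1) XOR (1 XOR NOT 1)) XOR NOT 1) -> 1
  row 20 [10100]: (((1 AND 0) XOR (0 XOR NOT 0)) XOR NOT 0) -> 0
  row 21 [10101]: (((1 AND 0) XOR (1 XOR NOT 0)) XOR NOT 1) -> 0
  row 22 [10110]: (((1 AND 1) XOR (0 XOR NOT 1)) XOR NOT 0) -> 0
  row 23 [10111]: (((1 AND 1) XOR (1 XOR NOT 1)) XOR NOT 1) -> 0
  row 24 [11000]: (((0 AND 0) XOR (0 XOR NOT 0)) XOR NOT 0) -> 0
  row 25 [11001]: (((0 AND 0) XOR (1 XOR NOT 0)) XOR NOT 1) -> 0
  row 26 [11010]: (((0 AND 1) XOR (0 XOR NOT 1)) XOR NOT 0) -> 1
  row 27 [11011]: (((0 AND 1) XOR (1 XOR NOT 1)) XOR NOT 1) -> 1
  row 28 [11100]: (((1 AND 0) XOR (0 XOR NOT 0)) XOR NOT 0) -> 0
  row 29 [11101]: (((1 AND 0) XOR (1 XOR NOT 0)) XOR NOT 1) -> 0
  row 30 [11110]: (((1 AND 1) XOR (0 XOR NOT 1)) XOR NOT 0) -> 0
  row 31 [11111]: (((1 AND 1) XOR (1 XOR NOT 1)) XOR NOT 1) -> 0
Full result column, 4 rows per line (a,b,c fixed per line; d,e runs 00..11 left to right):
  rows 0-3 [a,b,c=000]: 0011  = hex 3
  rows 4-7 [a,b,c=001]: 0000  = hex 0
  rows 8-11 [a,b,c=010]: 0011  = hex 3
  rows 12-15 [a,b,c=011]: 0000  = hex 0
  rows 16-19 [a,b,c=100]: 0011  = hex 3
  rows 20-23 [a,b,c=101]: 0000  = hex 0
  rows 24-27 [a,b,c=110]: 0011  = hex 3
  rows 28-31 [a,b,c=111]: 0000  = hex 0
Output column (row 0 .. row 31) = 00110000001100000011000000110000
Output column grouped in 4s = 0011 0000 0011 0000 0011 0000 0011 0000 = 0x30303030
Convert to decimal digit by digit (value = value*16 + digit):
  3 -> 3
  3*16 + 0 = 48
  48*16 + 3 = 771
  771*16 + 0 = 12336
  12336*16 + 3 = 197379
  197379*16 + 0 = 3158064
  3158064*16 + 3 = 50529027
  50529027*16 + 0 = 808464432
Decimal = 808464432

808464432


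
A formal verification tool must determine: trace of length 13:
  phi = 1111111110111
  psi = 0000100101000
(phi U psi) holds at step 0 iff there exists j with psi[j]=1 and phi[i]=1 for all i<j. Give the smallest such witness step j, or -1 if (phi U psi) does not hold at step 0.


(phi U psi) at 0: need smallest j with psi[j]=1 and phi[i]=1 for all i in [0,j).
Scan from step 0:
  step 0: phi=1, psi=0 -> continue
  step 1: phi=1, psi=0 -> continue
  step 2: phi=1, psi=0 -> continue
  step 3: phi=1, psi=0 -> continue
  step 4: psi=1 and phi held for [0,4) -> witness found
Witness step = 4

4


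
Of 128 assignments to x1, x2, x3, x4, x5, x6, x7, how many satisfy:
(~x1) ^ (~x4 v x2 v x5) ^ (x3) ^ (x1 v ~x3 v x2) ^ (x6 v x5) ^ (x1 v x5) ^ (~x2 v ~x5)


CNF with 7 clauses over 7 vars (128 assignments).
An assignment satisfies CNF iff every clause has >=1 true literal.
Check each row (bits = x1,x2,x3,x4,x5,x6,x7; clause T/F shown):
  row 0 [0000000]: clauses=TTFTFFT -> 0
  row 1 [0000001]: clauses=TTFTFFT -> 0
  row 2 [0000010]: clauses=TTFTTFT -> 0
  row 3 [0000011]: clauses=TTFTTFT -> 0
  row 4 [0000100]: clauses=TTFTTTT -> 0
  (every remaining row is evaluated the same way; all 128 results are listed next)
Full result column, 8 rows per line (x1,x2,x3,x4 fixed per line; x5,x6,x7 runs 000..111 left to right):
  rows 0-7 [x1,x2,x3,x4=0000]: 00000000  (ones: 0)
  rows 8-15 [x1,x2,x3,x4=0001]: 00000000  (ones: 0)
  rows 16-23 [x1,x2,x3,x4=0010]: 00000000  (ones: 0)
  rows 24-31 [x1,x2,x3,x4=0011]: 00000000  (ones: 0)
  rows 32-39 [x1,x2,x3,x4=0100]: 00000000  (ones: 0)
  rows 40-47 [x1,x2,x3,x4=0101]: 00000000  (ones: 0)
  rows 48-55 [x1,x2,x3,x4=0110]: 00000000  (ones: 0)
  rows 56-63 [x1,x2,x3,x4=0111]: 00000000  (ones: 0)
  rows 64-71 [x1,x2,x3,x4=1000]: 00000000  (ones: 0)
  rows 72-79 [x1,x2,x3,x4=1001]: 00000000  (ones: 0)
  rows 80-87 [x1,x2,x3,x4=1010]: 00000000  (ones: 0)
  rows 88-95 [x1,x2,x3,x4=1011]: 00000000  (ones: 0)
  rows 96-103 [x1,x2,x3,x4=1100]: 00000000  (ones: 0)
  rows 104-111 [x1,x2,x3,x4=1101]: 00000000  (ones: 0)
  rows 112-119 [x1,x2,x3,x4=1110]: 00000000  (ones: 0)
  rows 120-127 [x1,x2,x3,x4=1111]: 00000000  (ones: 0)
Satisfying assignments = 0+0+0+0+0+0+0+0+0+0+0+0+0+0+0+0 = 0

0


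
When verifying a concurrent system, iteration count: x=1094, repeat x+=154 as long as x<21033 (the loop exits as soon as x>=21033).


Step 1: x goes from 1094 toward 21033 by 154; the body runs while x<21033, so iterations = ceil((bound-start)/step)
Step 2: Distance=19939
Step 3: ceil(19939/154)=130

130


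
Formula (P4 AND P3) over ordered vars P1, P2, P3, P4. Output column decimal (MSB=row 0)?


Formula: (P4 AND P3) over P1, P2, P3, P4 (16 rows)
Evaluate each row (bits = P1,P2,P3,P4, MSB first):
  row 0 [0000]: (0 AND 0) -> 0
  row 1 [0001]: (1 AND 0) -> 0
  row 2 [0010]: (0 AND 1) -> 0
  row 3 [0011]: (1 AND 1) -> 1
  row 4 [0100]: (0 AND 0) -> 0
  row 5 [0101]: (1 AND 0) -> 0
  row 6 [0110]: (0 AND 1) -> 0
  row 7 [0111]: (1 AND 1) -> 1
  row 8 [1000]: (0 AND 0) -> 0
  row 9 [1001]: (1 AND 0) -> 0
  row 10 [1010]: (0 AND 1) -> 0
  row 11 [1011]: (1 AND 1) -> 1
  row 12 [1100]: (0 AND 0) -> 0
  row 13 [1101]: (1 AND 0) -> 0
  row 14 [1110]: (0 AND 1) -> 0
  row 15 [1111]: (1 AND 1) -> 1
Full result column, 4 rows per line (P1,P2 fixed per line; P3,P4 runs 00..11 left to right):
  rows 0-3 [P1,P2=00]: 0001  = hex 1
  rows 4-7 [P1,P2=01]: 0001  = hex 1
  rows 8-11 [P1,P2=10]: 0001  = hex 1
  rows 12-15 [P1,P2=11]: 0001  = hex 1
Output column (row 0 .. row 15) = 0001000100010001
Output column grouped in 4s = 0001 0001 0001 0001 = 0x1111
Convert to decimal digit by digit (value = value*16 + digit):
  1 -> 1
  1*16 + 1 = 17
  17*16 + 1 = 273
  273*16 + 1 = 4369
Decimal = 4369

4369


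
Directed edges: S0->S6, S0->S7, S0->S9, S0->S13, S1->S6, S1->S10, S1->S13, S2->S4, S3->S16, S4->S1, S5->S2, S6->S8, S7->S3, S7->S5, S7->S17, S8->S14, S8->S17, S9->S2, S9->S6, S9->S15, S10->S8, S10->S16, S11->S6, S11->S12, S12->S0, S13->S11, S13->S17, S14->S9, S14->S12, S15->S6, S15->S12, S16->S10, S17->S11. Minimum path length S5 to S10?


BFS layer-by-layer from S5:
  dist 0: {S5}
  dist 1: {S2}
  dist 2: {S4}
  dist 3: {S1}
  dist 4: {S6, S10, S13}
  -> S10 reached at distance 4
Shortest path length = 4

4


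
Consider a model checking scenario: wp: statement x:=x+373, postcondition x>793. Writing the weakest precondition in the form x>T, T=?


Formula: wp(x:=E, P) = P[E/x] (substitute E for x in postcondition)
Step 1: Postcondition: x>793
Step 2: Substitute x+373 for x: x+373>793
Step 3: Solve for x: x > 793-373 = 420

420


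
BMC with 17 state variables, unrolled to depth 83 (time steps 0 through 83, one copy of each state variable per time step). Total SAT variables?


BMC unrolls to depth k, creating one copy of each state var for steps 0..k.
Step count = 83 + 1 = 84 (steps 0 through 83)
Vars per step = 17
Total = 17 * 84 = 1428

1428


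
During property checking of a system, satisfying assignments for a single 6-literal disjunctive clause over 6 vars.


Step 1: Total=2^6=64
Step 2: Unsat when all 6 false: 2^0=1
Step 3: Sat=64-1=63

63


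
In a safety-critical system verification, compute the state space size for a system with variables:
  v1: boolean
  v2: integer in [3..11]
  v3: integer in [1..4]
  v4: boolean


State space = product of domain sizes of all variables.
Domain sizes:
  v1 (boolean): 2
  v2 (integer in [3..11]): 9
  v3 (integer in [1..4]): 4
  v4 (boolean): 2
Product = 2 * 9 * 4 * 2 = 144

144


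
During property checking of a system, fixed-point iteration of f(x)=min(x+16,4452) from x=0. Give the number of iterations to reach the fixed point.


Step 1: x=0, cap=4452, increment=16
Step 2: x grows by 16 each step until capped at 4452; fixed point is x=4452
Step 3: iterations = ceil(4452/16) = 279

279


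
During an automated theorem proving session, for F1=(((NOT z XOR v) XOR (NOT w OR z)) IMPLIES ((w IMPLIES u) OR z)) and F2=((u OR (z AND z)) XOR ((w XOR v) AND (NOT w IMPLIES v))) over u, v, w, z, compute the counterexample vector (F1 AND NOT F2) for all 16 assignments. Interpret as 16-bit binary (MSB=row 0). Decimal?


F1 = (((NOT z XOR v) XOR (NOT w OR z)) IMPLIES ((w IMPLIES u) OR z))
F2 = ((u OR (z AND z)) XOR ((w XOR v) AND (NOT w IMPLIES v)))
Counterexample to F1=>F2 is where F1=1 and F2=0.
Evaluate each row (bits = u,v,w,z, MSB first):
  row 0 [0000]: F1=1 F2=0 -> F1&~F2 -> 1
  row 1 [0001]: F1=1 F2=1 -> F1&~F2 -> 0
  row 2 [0010]: F1=0 F2=1 -> F1&~F2 -> 0
  row 3 [0011]: F1=1 F2=0 -> F1&~F2 -> 1
  row 4 [0100]: F1=1 F2=1 -> F1&~F2 -> 0
  row 5 [0101]: F1=1 F2=0 -> F1&~F2 -> 1
  row 6 [0110]: F1=1 F2=0 -> F1&~F2 -> 1
  row 7 [0111]: F1=1 F2=1 -> F1&~F2 -> 0
  row 8 [1000]: F1=1 F2=1 -> F1&~F2 -> 0
  row 9 [1001]: F1=1 F2=1 -> F1&~F2 -> 0
  row 10 [1010]: F1=1 F2=0 -> F1&~F2 -> 1
  row 11 [1011]: F1=1 F2=0 -> F1&~F2 -> 1
  row 12 [1100]: F1=1 F2=0 -> F1&~F2 -> 1
  row 13 [1101]: F1=1 F2=0 -> F1&~F2 -> 1
  row 14 [1110]: F1=1 F2=1 -> F1&~F2 -> 0
  row 15 [1111]: F1=1 F2=1 -> F1&~F2 -> 0
Full result column, 4 rows per line (u,v fixed per line; w,z runs 00..11 left to right):
  rows 0-3 [u,v=00]: 1001  = hex 9
  rows 4-7 [u,v=01]: 0110  = hex 6
  rows 8-11 [u,v=10]: 0011  = hex 3
  rows 12-15 [u,v=11]: 1100  = hex C
Counterexample vector (row 0 .. row 15) = 1001011000111100
Output column grouped in 4s = 1001 0110 0011 1100 = 0x963C
Convert to decimal digit by digit (value = value*16 + digit):
  9 -> 9
  9*16 + 6 = 150
  150*16 + 3 = 2403
  2403*16 + 12 (C) = 38460
Decimal = 38460

38460


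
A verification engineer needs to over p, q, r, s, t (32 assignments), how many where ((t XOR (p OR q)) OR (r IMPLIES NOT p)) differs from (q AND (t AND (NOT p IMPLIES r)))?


F1 = ((t XOR (p OR q)) OR (r IMPLIES NOT p))
F2 = (q AND (t AND (NOT p IMPLIES r)))
Evaluate both on each of 32 rows (bits = p,q,r,s,t):
  row 0 [00000]: F1=1 F2=0 (differ) -> 1
  row 1 [00001]: F1=1 F2=0 (differ) -> 1
  row 2 [00010]: F1=1 F2=0 (differ) -> 1
  row 3 [00011]: F1=1 F2=0 (differ) -> 1
  row 4 [00100]: F1=1 F2=0 (differ) -> 1
  row 5 [00101]: F1=1 F2=0 (differ) -> 1
  row 6 [00110]: F1=1 F2=0 (differ) -> 1
  row 7 [00111]: F1=1 F2=0 (differ) -> 1
  row 8 [01000]: F1=1 F2=0 (differ) -> 1
  row 9 [01001]: F1=1 F2=0 (differ) -> 1
  row 10 [01010]: F1=1 F2=0 (differ) -> 1
  row 11 [01011]: F1=1 F2=0 (differ) -> 1
  row 12 [01100]: F1=1 F2=0 (differ) -> 1
  row 13 [01101]: F1=1 F2=1 -> 0
  row 14 [01110]: F1=1 F2=0 (differ) -> 1
  row 15 [01111]: F1=1 F2=1 -> 0
  row 16 [10000]: F1=1 F2=0 (differ) -> 1
  row 17 [10001]: F1=1 F2=0 (differ) -> 1
  row 18 [10010]: F1=1 F2=0 (differ) -> 1
  row 19 [10011]: F1=1 F2=0 (differ) -> 1
  row 20 [10100]: F1=1 F2=0 (differ) -> 1
  row 21 [10101]: F1=0 F2=0 -> 0
  row 22 [10110]: F1=1 F2=0 (differ) -> 1
  row 23 [10111]: F1=0 F2=0 -> 0
  row 24 [11000]: F1=1 F2=0 (differ) -> 1
  row 25 [11001]: F1=1 F2=1 -> 0
  row 26 [11010]: F1=1 F2=0 (differ) -> 1
  row 27 [11011]: F1=1 F2=1 -> 0
  row 28 [11100]: F1=1 F2=0 (differ) -> 1
  row 29 [11101]: F1=0 F2=1 (differ) -> 1
  row 30 [11110]: F1=1 F2=0 (differ) -> 1
  row 31 [11111]: F1=0 F2=1 (differ) -> 1
Full result column, 8 rows per line (p,q fixed per line; r,s,t runs 000..111 left to right):
  rows 0-7 [p,q=00]: 11111111  (ones: 8)
  rows 8-15 [p,q=01]: 11111010  (ones: 6)
  rows 16-23 [p,q=10]: 11111010  (ones: 6)
  rows 24-31 [p,q=11]: 10101111  (ones: 6)
Disagreements = 8+6+6+6 = 26

26


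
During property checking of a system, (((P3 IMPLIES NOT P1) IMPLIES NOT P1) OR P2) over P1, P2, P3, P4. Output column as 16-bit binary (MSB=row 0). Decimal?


Formula: (((P3 IMPLIES NOT P1) IMPLIES NOT P1) OR P2) over P1, P2, P3, P4 (16 rows)
Evaluate each row (bits = P1,P2,P3,P4, MSB first):
  row 0 [0000]: (((0 IMPLIES NOT 0) IMPLIES NOT 0) OR 0) -> 1
  row 1 [0001]: (((0 IMPLIES NOT 0) IMPLIES NOT 0) OR 0) -> 1
  row 2 [0010]: (((1 IMPLIES NOT 0) IMPLIES NOT 0) OR 0) -> 1
  row 3 [0011]: (((1 IMPLIES NOT 0) IMPLIES NOT 0) OR 0) -> 1
  row 4 [0100]: (((0 IMPLIES NOT 0) IMPLIES NOT 0) OR 1) -> 1
  row 5 [0101]: (((0 IMPLIES NOT 0) IMPLIES NOT 0) OR 1) -> 1
  row 6 [0110]: (((1 IMPLIES NOT 0) IMPLIES NOT 0) OR 1) -> 1
  row 7 [0111]: (((1 IMPLIES NOT 0) IMPLIES NOT 0) OR 1) -> 1
  row 8 [1000]: (((0 IMPLIES NOT 1) IMPLIES NOT 1) OR 0) -> 0
  row 9 [1001]: (((0 IMPLIES NOT 1) IMPLIES NOT 1) OR 0) -> 0
  row 10 [1010]: (((1 IMPLIES NOT 1) IMPLIES NOT 1) OR 0) -> 1
  row 11 [1011]: (((1 IMPLIES NOT 1) IMPLIES NOT 1) OR 0) -> 1
  row 12 [1100]: (((0 IMPLIES NOT 1) IMPLIES NOT 1) OR 1) -> 1
  row 13 [1101]: (((0 IMPLIES NOT 1) IMPLIES NOT 1) OR 1) -> 1
  row 14 [1110]: (((1 IMPLIES NOT 1) IMPLIES NOT 1) OR 1) -> 1
  row 15 [1111]: (((1 IMPLIES NOT 1) IMPLIES NOT 1) OR 1) -> 1
Full result column, 4 rows per line (P1,P2 fixed per line; P3,P4 runs 00..11 left to right):
  rows 0-3 [P1,P2=00]: 1111  = hex F
  rows 4-7 [P1,P2=01]: 1111  = hex F
  rows 8-11 [P1,P2=10]: 0011  = hex 3
  rows 12-15 [P1,P2=11]: 1111  = hex F
Output column (row 0 .. row 15) = 1111111100111111
Output column grouped in 4s = 1111 1111 0011 1111 = 0xFF3F
Convert to decimal digit by digit (value = value*16 + digit):
  F -> 15
  15*16 + 15 (F) = 255
  255*16 + 3 = 4083
  4083*16 + 15 (F) = 65343
Decimal = 65343

65343
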